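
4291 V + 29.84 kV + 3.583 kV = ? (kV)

In kV:
  4291 V = 4291 × 10^-3 kV = 4.291
  29.84 kV → 29.84
  3.583 kV → 3.583
Sum: 4.291 + 29.84 + 3.583 = 37.714

37.714 kV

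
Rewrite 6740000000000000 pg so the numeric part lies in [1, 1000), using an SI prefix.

6.74 kg

= 6.74 × 10³ g; 10³ is kilo.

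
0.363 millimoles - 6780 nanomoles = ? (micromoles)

356.22 micromoles

In micromoles:
  0.363 millimoles = 0.363e3 micromoles = 363
  6780 nanomoles = 6780e-3 micromoles = 6.78
Difference: 363 - 6.78 = 356.22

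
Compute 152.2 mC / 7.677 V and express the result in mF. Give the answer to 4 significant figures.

19.83 mF

(152.2 × 10^-3) / (7.677) = 19.8255 × 10^-3 F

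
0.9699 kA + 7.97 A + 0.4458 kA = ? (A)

1423.67 A

In A:
  0.9699 kA = 0.9699e3 A = 969.9
  7.97 A → 7.97
  0.4458 kA = 0.4458e3 A = 445.8
Sum: 969.9 + 7.97 + 445.8 = 1423.67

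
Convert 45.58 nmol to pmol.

45580 pmol

nano = 1e-9, pico = 1e-12; factor is 1e3.
45.58 × 1e3 = 45580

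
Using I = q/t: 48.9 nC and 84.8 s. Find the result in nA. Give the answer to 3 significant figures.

(48.9 × 10^-9) / (84.8) = 0.57665 × 10^-9 A

0.577 nA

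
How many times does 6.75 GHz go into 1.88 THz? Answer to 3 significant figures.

279

(1.88 × 10^12) / (6.75 × 10^9) = 0.2785 × 10^3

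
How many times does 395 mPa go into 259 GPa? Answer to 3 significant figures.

656000000000

(259 × 10⁹) / (395 × 10⁻³) = 0.6557 × 10¹²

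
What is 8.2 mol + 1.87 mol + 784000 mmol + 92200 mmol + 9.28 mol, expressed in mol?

In mol:
  8.2 mol → 8.2
  1.87 mol → 1.87
  784000 mmol = 784000 × 10⁻³ mol = 784
  92200 mmol = 92200 × 10⁻³ mol = 92.2
  9.28 mol → 9.28
Sum: 8.2 + 1.87 + 784 + 92.2 + 9.28 = 895.55

895.55 mol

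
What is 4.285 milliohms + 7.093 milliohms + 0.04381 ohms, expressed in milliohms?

In milliohms:
  4.285 milliohms → 4.285
  7.093 milliohms → 7.093
  0.04381 ohms = 0.04381 × 10³ milliohms = 43.81
Sum: 4.285 + 7.093 + 43.81 = 55.188

55.188 milliohms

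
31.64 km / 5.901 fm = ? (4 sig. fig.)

5362000000000000000

(31.64 × 10^3) / (5.901 × 10^-15) = 5.3618 × 10^18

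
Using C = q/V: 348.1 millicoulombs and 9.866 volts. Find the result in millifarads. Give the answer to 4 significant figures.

35.28 millifarads

(348.1 × 10⁻³) / (9.866) = 35.2828 × 10⁻³ F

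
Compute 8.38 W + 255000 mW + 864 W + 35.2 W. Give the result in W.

1162.58 W

In W:
  8.38 W → 8.38
  255000 mW = 255000 × 10^-3 W = 255
  864 W → 864
  35.2 W → 35.2
Sum: 8.38 + 255 + 864 + 35.2 = 1162.58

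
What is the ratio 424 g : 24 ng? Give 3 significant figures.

(424) / (24e-9) = 17.67e9

17700000000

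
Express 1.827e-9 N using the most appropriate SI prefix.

1.827 nN

= 1.827e-9 N; 1e-9 is nano.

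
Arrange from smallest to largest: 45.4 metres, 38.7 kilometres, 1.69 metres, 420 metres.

45.4 metres = 45.4 metres
38.7 kilometres = 38700 metres
1.69 metres = 1.69 metres
420 metres = 420 metres

1.69 metres < 45.4 metres < 420 metres < 38.7 kilometres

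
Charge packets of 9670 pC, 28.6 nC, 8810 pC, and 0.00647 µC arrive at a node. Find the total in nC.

53.55 nC

In nC:
  9670 pC = 9670e-3 nC = 9.67
  28.6 nC → 28.6
  8810 pC = 8810e-3 nC = 8.81
  0.00647 µC = 0.00647e3 nC = 6.47
Sum: 9.67 + 28.6 + 8.81 + 6.47 = 53.55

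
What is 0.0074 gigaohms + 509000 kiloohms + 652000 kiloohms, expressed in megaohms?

1168.4 megaohms

In megaohms:
  0.0074 gigaohms = 0.0074 × 10^3 megaohms = 7.4
  509000 kiloohms = 509000 × 10^-3 megaohms = 509
  652000 kiloohms = 652000 × 10^-3 megaohms = 652
Sum: 7.4 + 509 + 652 = 1168.4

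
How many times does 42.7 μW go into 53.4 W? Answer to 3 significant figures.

1250000

(53.4) / (42.7 × 10^-6) = 1.251 × 10^6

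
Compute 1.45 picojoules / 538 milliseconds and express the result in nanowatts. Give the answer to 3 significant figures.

(1.45 × 10^-12) / (538 × 10^-3) = 0.0026952 × 10^-9 W

0.00270 nanowatts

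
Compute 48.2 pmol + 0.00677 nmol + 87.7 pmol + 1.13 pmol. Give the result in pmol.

143.8 pmol

In pmol:
  48.2 pmol → 48.2
  0.00677 nmol = 0.00677 × 10^3 pmol = 6.77
  87.7 pmol → 87.7
  1.13 pmol → 1.13
Sum: 48.2 + 6.77 + 87.7 + 1.13 = 143.8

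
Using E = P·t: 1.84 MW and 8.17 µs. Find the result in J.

15.0328 J

1.84 × 10^6 × 8.17 × 10^-6 = 15.0328 J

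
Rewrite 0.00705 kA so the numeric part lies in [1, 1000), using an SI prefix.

7.05 A

= 7.05 A; mantissa already in [1, 1000).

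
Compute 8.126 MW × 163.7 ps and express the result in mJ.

8.126 × 10⁶ × 163.7 × 10⁻¹² = 1330.2262 × 10⁻⁶ J

1.3302262 mJ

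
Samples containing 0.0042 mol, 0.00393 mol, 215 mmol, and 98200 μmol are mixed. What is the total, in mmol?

In mmol:
  0.0042 mol = 0.0042e3 mmol = 4.2
  0.00393 mol = 0.00393e3 mmol = 3.93
  215 mmol → 215
  98200 μmol = 98200e-3 mmol = 98.2
Sum: 4.2 + 3.93 + 215 + 98.2 = 321.33

321.33 mmol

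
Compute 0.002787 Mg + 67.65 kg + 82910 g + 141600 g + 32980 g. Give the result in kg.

327.927 kg

In kg:
  0.002787 Mg = 0.002787 × 10³ kg = 2.787
  67.65 kg → 67.65
  82910 g = 82910 × 10⁻³ kg = 82.91
  141600 g = 141600 × 10⁻³ kg = 141.6
  32980 g = 32980 × 10⁻³ kg = 32.98
Sum: 2.787 + 67.65 + 82.91 + 141.6 + 32.98 = 327.927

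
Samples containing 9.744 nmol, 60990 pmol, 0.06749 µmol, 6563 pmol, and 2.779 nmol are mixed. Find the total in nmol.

In nmol:
  9.744 nmol → 9.744
  60990 pmol = 60990 × 10⁻³ nmol = 60.99
  0.06749 µmol = 0.06749 × 10³ nmol = 67.49
  6563 pmol = 6563 × 10⁻³ nmol = 6.563
  2.779 nmol → 2.779
Sum: 9.744 + 60.99 + 67.49 + 6.563 + 2.779 = 147.566

147.566 nmol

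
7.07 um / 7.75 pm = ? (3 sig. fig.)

(7.07 × 10⁻⁶) / (7.75 × 10⁻¹²) = 0.9123 × 10⁶

912000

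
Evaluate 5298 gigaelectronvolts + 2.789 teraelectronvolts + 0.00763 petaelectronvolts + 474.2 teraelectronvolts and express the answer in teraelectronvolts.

In teraelectronvolts:
  5298 gigaelectronvolts = 5298 × 10^-3 teraelectronvolts = 5.298
  2.789 teraelectronvolts → 2.789
  0.00763 petaelectronvolts = 0.00763 × 10^3 teraelectronvolts = 7.63
  474.2 teraelectronvolts → 474.2
Sum: 5.298 + 2.789 + 7.63 + 474.2 = 489.917

489.917 teraelectronvolts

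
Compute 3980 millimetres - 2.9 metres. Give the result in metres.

1.08 metres

In metres:
  3980 millimetres = 3980e-3 metres = 3.98
  2.9 metres → 2.9
Difference: 3.98 - 2.9 = 1.08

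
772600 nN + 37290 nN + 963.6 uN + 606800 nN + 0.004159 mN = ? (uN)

In uN:
  772600 nN = 772600 × 10⁻³ uN = 772.6
  37290 nN = 37290 × 10⁻³ uN = 37.29
  963.6 uN → 963.6
  606800 nN = 606800 × 10⁻³ uN = 606.8
  0.004159 mN = 0.004159 × 10³ uN = 4.159
Sum: 772.6 + 37.29 + 963.6 + 606.8 + 4.159 = 2384.449

2384.449 uN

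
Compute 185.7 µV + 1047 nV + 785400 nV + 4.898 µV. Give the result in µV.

In µV:
  185.7 µV → 185.7
  1047 nV = 1047e-3 µV = 1.047
  785400 nV = 785400e-3 µV = 785.4
  4.898 µV → 4.898
Sum: 185.7 + 1.047 + 785.4 + 4.898 = 977.045

977.045 µV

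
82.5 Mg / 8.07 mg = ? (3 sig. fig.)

(82.5e6) / (8.07e-3) = 10.22e9

10200000000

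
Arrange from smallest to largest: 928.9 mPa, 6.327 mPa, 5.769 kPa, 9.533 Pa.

6.327 mPa < 928.9 mPa < 9.533 Pa < 5.769 kPa

928.9 mPa = 0.9289 Pa
6.327 mPa = 0.006327 Pa
5.769 kPa = 5769 Pa
9.533 Pa = 9.533 Pa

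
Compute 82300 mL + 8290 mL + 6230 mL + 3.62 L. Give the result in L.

In L:
  82300 mL = 82300e-3 L = 82.3
  8290 mL = 8290e-3 L = 8.29
  6230 mL = 6230e-3 L = 6.23
  3.62 L → 3.62
Sum: 82.3 + 8.29 + 6.23 + 3.62 = 100.44

100.44 L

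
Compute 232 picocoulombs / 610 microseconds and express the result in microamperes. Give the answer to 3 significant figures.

(232 × 10^-12) / (610 × 10^-6) = 0.38033 × 10^-6 A

0.380 microamperes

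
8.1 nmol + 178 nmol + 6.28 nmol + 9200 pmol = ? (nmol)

201.58 nmol

In nmol:
  8.1 nmol → 8.1
  178 nmol → 178
  6.28 nmol → 6.28
  9200 pmol = 9200e-3 nmol = 9.2
Sum: 8.1 + 178 + 6.28 + 9.2 = 201.58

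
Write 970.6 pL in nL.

0.9706 nL

pico = 1e-12, nano = 1e-9; factor is 1e-3.
970.6 × 1e-3 = 0.9706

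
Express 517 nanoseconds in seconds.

0.000000517 seconds

nano = 1e-9, (no prefix) = 1e0; factor is 1e-9.
517 × 1e-9 = 0.000000517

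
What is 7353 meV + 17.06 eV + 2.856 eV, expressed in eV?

27.269 eV

In eV:
  7353 meV = 7353 × 10⁻³ eV = 7.353
  17.06 eV → 17.06
  2.856 eV → 2.856
Sum: 7.353 + 17.06 + 2.856 = 27.269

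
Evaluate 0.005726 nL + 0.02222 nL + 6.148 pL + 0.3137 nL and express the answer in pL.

In pL:
  0.005726 nL = 0.005726e3 pL = 5.726
  0.02222 nL = 0.02222e3 pL = 22.22
  6.148 pL → 6.148
  0.3137 nL = 0.3137e3 pL = 313.7
Sum: 5.726 + 22.22 + 6.148 + 313.7 = 347.794

347.794 pL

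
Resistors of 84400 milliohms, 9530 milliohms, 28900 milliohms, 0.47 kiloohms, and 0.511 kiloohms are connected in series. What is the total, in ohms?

In ohms:
  84400 milliohms = 84400 × 10⁻³ ohms = 84.4
  9530 milliohms = 9530 × 10⁻³ ohms = 9.53
  28900 milliohms = 28900 × 10⁻³ ohms = 28.9
  0.47 kiloohms = 0.47 × 10³ ohms = 470
  0.511 kiloohms = 0.511 × 10³ ohms = 511
Sum: 84.4 + 9.53 + 28.9 + 470 + 511 = 1103.83

1103.83 ohms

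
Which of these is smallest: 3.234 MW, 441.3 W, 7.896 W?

3.234 MW = 3234000 W
441.3 W = 441.3 W
7.896 W = 7.896 W

7.896 W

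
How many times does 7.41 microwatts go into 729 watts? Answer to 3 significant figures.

98400000

(729) / (7.41e-6) = 98.38e6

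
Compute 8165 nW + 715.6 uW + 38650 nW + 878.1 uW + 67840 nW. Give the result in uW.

1708.355 uW

In uW:
  8165 nW = 8165e-3 uW = 8.165
  715.6 uW → 715.6
  38650 nW = 38650e-3 uW = 38.65
  878.1 uW → 878.1
  67840 nW = 67840e-3 uW = 67.84
Sum: 8.165 + 715.6 + 38.65 + 878.1 + 67.84 = 1708.355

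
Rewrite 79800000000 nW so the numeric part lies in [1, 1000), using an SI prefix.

79.8 W

= 79.8 W; mantissa already in [1, 1000).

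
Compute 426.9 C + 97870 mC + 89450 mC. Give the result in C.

In C:
  426.9 C → 426.9
  97870 mC = 97870 × 10⁻³ C = 97.87
  89450 mC = 89450 × 10⁻³ C = 89.45
Sum: 426.9 + 97.87 + 89.45 = 614.22

614.22 C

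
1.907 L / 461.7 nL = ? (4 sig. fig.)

(1.907) / (461.7 × 10⁻⁹) = 0.0041304 × 10⁹

4130000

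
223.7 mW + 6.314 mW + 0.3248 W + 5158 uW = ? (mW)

In mW:
  223.7 mW → 223.7
  6.314 mW → 6.314
  0.3248 W = 0.3248e3 mW = 324.8
  5158 uW = 5158e-3 mW = 5.158
Sum: 223.7 + 6.314 + 324.8 + 5.158 = 559.972

559.972 mW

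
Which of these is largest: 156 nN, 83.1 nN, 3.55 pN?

156 nN

156 nN = 0.000000156 N
83.1 nN = 0.0000000831 N
3.55 pN = 0.00000000000355 N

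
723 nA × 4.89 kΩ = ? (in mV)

3.53547 mV

723 × 10^-9 × 4.89 × 10^3 = 3535.47 × 10^-6 V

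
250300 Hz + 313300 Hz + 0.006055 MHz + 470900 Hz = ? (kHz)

1040.555 kHz

In kHz:
  250300 Hz = 250300e-3 kHz = 250.3
  313300 Hz = 313300e-3 kHz = 313.3
  0.006055 MHz = 0.006055e3 kHz = 6.055
  470900 Hz = 470900e-3 kHz = 470.9
Sum: 250.3 + 313.3 + 6.055 + 470.9 = 1040.555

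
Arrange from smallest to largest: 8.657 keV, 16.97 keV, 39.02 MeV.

8.657 keV < 16.97 keV < 39.02 MeV

8.657 keV = 8657 eV
16.97 keV = 16970 eV
39.02 MeV = 39020000 eV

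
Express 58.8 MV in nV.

58800000000000000 nV

mega = 1e6, nano = 1e-9; factor is 1e15.
58.8 × 1e15 = 58800000000000000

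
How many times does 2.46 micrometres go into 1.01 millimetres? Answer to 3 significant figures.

(1.01 × 10⁻³) / (2.46 × 10⁻⁶) = 0.4106 × 10³

411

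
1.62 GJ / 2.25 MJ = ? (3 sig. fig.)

720

(1.62e9) / (2.25e6) = 0.72e3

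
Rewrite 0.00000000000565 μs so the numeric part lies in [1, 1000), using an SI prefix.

= 5.65e-18 s; 1e-18 is atto.

5.65 as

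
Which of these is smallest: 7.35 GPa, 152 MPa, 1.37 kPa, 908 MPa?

1.37 kPa

7.35 GPa = 7350000000 Pa
152 MPa = 152000000 Pa
1.37 kPa = 1370 Pa
908 MPa = 908000000 Pa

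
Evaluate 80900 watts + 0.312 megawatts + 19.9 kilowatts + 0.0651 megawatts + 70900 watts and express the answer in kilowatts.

548.8 kilowatts

In kilowatts:
  80900 watts = 80900 × 10^-3 kilowatts = 80.9
  0.312 megawatts = 0.312 × 10^3 kilowatts = 312
  19.9 kilowatts → 19.9
  0.0651 megawatts = 0.0651 × 10^3 kilowatts = 65.1
  70900 watts = 70900 × 10^-3 kilowatts = 70.9
Sum: 80.9 + 312 + 19.9 + 65.1 + 70.9 = 548.8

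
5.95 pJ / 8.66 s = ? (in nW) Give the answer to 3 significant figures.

0.000687 nW

(5.95 × 10^-12) / (8.66) = 0.68707 × 10^-12 W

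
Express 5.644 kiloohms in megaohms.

kilo = 10^3, mega = 10^6; factor is 10^-3.
5.644 × 10^-3 = 0.005644

0.005644 megaohms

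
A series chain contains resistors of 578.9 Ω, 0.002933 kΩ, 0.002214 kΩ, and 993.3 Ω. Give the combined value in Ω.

1577.347 Ω

In Ω:
  578.9 Ω → 578.9
  0.002933 kΩ = 0.002933 × 10^3 Ω = 2.933
  0.002214 kΩ = 0.002214 × 10^3 Ω = 2.214
  993.3 Ω → 993.3
Sum: 578.9 + 2.933 + 2.214 + 993.3 = 1577.347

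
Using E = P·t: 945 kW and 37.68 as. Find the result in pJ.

35.6076 pJ

945e3 × 37.68e-18 = 35607.6e-15 J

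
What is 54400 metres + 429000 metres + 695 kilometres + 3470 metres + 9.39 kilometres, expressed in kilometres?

In kilometres:
  54400 metres = 54400 × 10⁻³ kilometres = 54.4
  429000 metres = 429000 × 10⁻³ kilometres = 429
  695 kilometres → 695
  3470 metres = 3470 × 10⁻³ kilometres = 3.47
  9.39 kilometres → 9.39
Sum: 54.4 + 429 + 695 + 3.47 + 9.39 = 1191.26

1191.26 kilometres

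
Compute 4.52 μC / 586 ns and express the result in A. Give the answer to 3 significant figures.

(4.52 × 10^-6) / (586 × 10^-9) = 0.0077133 × 10^3 A

7.71 A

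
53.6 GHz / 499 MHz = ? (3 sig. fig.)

107

(53.6 × 10^9) / (499 × 10^6) = 0.1074 × 10^3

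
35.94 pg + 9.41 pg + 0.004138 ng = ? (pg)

In pg:
  35.94 pg → 35.94
  9.41 pg → 9.41
  0.004138 ng = 0.004138e3 pg = 4.138
Sum: 35.94 + 9.41 + 4.138 = 49.488

49.488 pg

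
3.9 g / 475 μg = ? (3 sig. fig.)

8210

(3.9) / (475 × 10^-6) = 0.008211 × 10^6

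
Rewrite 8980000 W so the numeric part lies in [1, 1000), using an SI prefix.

8.98 MW

= 8.98 × 10^6 W; 10^6 is mega.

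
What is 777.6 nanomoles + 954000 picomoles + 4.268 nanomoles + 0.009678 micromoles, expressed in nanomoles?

1745.546 nanomoles

In nanomoles:
  777.6 nanomoles → 777.6
  954000 picomoles = 954000 × 10⁻³ nanomoles = 954
  4.268 nanomoles → 4.268
  0.009678 micromoles = 0.009678 × 10³ nanomoles = 9.678
Sum: 777.6 + 954 + 4.268 + 9.678 = 1745.546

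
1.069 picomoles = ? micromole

0.000001069 micromoles

pico = 10⁻¹², micro = 10⁻⁶; factor is 10⁻⁶.
1.069 × 10⁻⁶ = 0.000001069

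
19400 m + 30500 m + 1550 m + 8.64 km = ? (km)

60.09 km

In km:
  19400 m = 19400 × 10⁻³ km = 19.4
  30500 m = 30500 × 10⁻³ km = 30.5
  1550 m = 1550 × 10⁻³ km = 1.55
  8.64 km → 8.64
Sum: 19.4 + 30.5 + 1.55 + 8.64 = 60.09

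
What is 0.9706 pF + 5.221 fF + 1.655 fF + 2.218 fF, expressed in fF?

In fF:
  0.9706 pF = 0.9706 × 10^3 fF = 970.6
  5.221 fF → 5.221
  1.655 fF → 1.655
  2.218 fF → 2.218
Sum: 970.6 + 5.221 + 1.655 + 2.218 = 979.694

979.694 fF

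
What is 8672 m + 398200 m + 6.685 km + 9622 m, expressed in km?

In km:
  8672 m = 8672 × 10^-3 km = 8.672
  398200 m = 398200 × 10^-3 km = 398.2
  6.685 km → 6.685
  9622 m = 9622 × 10^-3 km = 9.622
Sum: 8.672 + 398.2 + 6.685 + 9.622 = 423.179

423.179 km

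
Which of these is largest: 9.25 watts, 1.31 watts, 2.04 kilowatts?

2.04 kilowatts

9.25 watts = 9.25 watts
1.31 watts = 1.31 watts
2.04 kilowatts = 2040 watts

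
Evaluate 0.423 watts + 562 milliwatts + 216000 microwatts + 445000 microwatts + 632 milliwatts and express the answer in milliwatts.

In milliwatts:
  0.423 watts = 0.423 × 10^3 milliwatts = 423
  562 milliwatts → 562
  216000 microwatts = 216000 × 10^-3 milliwatts = 216
  445000 microwatts = 445000 × 10^-3 milliwatts = 445
  632 milliwatts → 632
Sum: 423 + 562 + 216 + 445 + 632 = 2278

2278 milliwatts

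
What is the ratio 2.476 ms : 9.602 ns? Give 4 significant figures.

(2.476 × 10⁻³) / (9.602 × 10⁻⁹) = 0.25786 × 10⁶

257900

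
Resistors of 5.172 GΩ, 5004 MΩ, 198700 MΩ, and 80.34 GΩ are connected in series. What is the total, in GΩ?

289.216 GΩ

In GΩ:
  5.172 GΩ → 5.172
  5004 MΩ = 5004e-3 GΩ = 5.004
  198700 MΩ = 198700e-3 GΩ = 198.7
  80.34 GΩ → 80.34
Sum: 5.172 + 5.004 + 198.7 + 80.34 = 289.216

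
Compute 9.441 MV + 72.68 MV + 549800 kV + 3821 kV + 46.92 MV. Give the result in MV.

682.662 MV

In MV:
  9.441 MV → 9.441
  72.68 MV → 72.68
  549800 kV = 549800 × 10^-3 MV = 549.8
  3821 kV = 3821 × 10^-3 MV = 3.821
  46.92 MV → 46.92
Sum: 9.441 + 72.68 + 549.8 + 3.821 + 46.92 = 682.662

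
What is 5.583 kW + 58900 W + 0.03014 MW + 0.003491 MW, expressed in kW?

98.114 kW

In kW:
  5.583 kW → 5.583
  58900 W = 58900 × 10^-3 kW = 58.9
  0.03014 MW = 0.03014 × 10^3 kW = 30.14
  0.003491 MW = 0.003491 × 10^3 kW = 3.491
Sum: 5.583 + 58.9 + 30.14 + 3.491 = 98.114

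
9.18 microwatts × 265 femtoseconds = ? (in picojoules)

9.18e-6 × 265e-15 = 2432.7e-21 J

0.0000024327 picojoules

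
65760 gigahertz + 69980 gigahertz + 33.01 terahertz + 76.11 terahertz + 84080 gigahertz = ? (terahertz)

In terahertz:
  65760 gigahertz = 65760 × 10⁻³ terahertz = 65.76
  69980 gigahertz = 69980 × 10⁻³ terahertz = 69.98
  33.01 terahertz → 33.01
  76.11 terahertz → 76.11
  84080 gigahertz = 84080 × 10⁻³ terahertz = 84.08
Sum: 65.76 + 69.98 + 33.01 + 76.11 + 84.08 = 328.94

328.94 terahertz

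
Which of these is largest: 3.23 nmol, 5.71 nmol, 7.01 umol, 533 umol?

3.23 nmol = 0.00000000323 mol
5.71 nmol = 0.00000000571 mol
7.01 umol = 0.00000701 mol
533 umol = 0.000533 mol

533 umol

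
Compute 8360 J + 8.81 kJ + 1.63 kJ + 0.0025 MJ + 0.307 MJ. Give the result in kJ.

328.3 kJ

In kJ:
  8360 J = 8360e-3 kJ = 8.36
  8.81 kJ → 8.81
  1.63 kJ → 1.63
  0.0025 MJ = 0.0025e3 kJ = 2.5
  0.307 MJ = 0.307e3 kJ = 307
Sum: 8.36 + 8.81 + 1.63 + 2.5 + 307 = 328.3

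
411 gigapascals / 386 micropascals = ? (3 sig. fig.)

1060000000000000

(411e9) / (386e-6) = 1.065e15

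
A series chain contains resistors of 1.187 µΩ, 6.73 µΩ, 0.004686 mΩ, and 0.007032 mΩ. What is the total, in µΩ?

In µΩ:
  1.187 µΩ → 1.187
  6.73 µΩ → 6.73
  0.004686 mΩ = 0.004686 × 10^3 µΩ = 4.686
  0.007032 mΩ = 0.007032 × 10^3 µΩ = 7.032
Sum: 1.187 + 6.73 + 4.686 + 7.032 = 19.635

19.635 µΩ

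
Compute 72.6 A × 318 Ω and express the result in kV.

72.6 × 318 = 23086.8 V

23.0868 kV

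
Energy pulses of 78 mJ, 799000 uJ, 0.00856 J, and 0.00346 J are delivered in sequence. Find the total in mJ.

889.02 mJ

In mJ:
  78 mJ → 78
  799000 uJ = 799000e-3 mJ = 799
  0.00856 J = 0.00856e3 mJ = 8.56
  0.00346 J = 0.00346e3 mJ = 3.46
Sum: 78 + 799 + 8.56 + 3.46 = 889.02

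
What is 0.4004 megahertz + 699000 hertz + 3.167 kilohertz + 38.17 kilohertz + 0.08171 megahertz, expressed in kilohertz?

1222.447 kilohertz

In kilohertz:
  0.4004 megahertz = 0.4004e3 kilohertz = 400.4
  699000 hertz = 699000e-3 kilohertz = 699
  3.167 kilohertz → 3.167
  38.17 kilohertz → 38.17
  0.08171 megahertz = 0.08171e3 kilohertz = 81.71
Sum: 400.4 + 699 + 3.167 + 38.17 + 81.71 = 1222.447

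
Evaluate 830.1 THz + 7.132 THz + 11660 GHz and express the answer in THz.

848.892 THz

In THz:
  830.1 THz → 830.1
  7.132 THz → 7.132
  11660 GHz = 11660 × 10⁻³ THz = 11.66
Sum: 830.1 + 7.132 + 11.66 = 848.892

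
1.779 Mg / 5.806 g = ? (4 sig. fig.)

(1.779 × 10⁶) / (5.806) = 0.30641 × 10⁶

306400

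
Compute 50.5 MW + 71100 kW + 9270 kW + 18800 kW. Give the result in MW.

149.67 MW

In MW:
  50.5 MW → 50.5
  71100 kW = 71100 × 10^-3 MW = 71.1
  9270 kW = 9270 × 10^-3 MW = 9.27
  18800 kW = 18800 × 10^-3 MW = 18.8
Sum: 50.5 + 71.1 + 9.27 + 18.8 = 149.67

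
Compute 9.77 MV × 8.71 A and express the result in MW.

9.77 × 10⁶ × 8.71 = 85.0967 × 10⁶ W

85.0967 MW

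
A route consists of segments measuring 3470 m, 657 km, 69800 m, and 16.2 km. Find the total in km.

In km:
  3470 m = 3470 × 10^-3 km = 3.47
  657 km → 657
  69800 m = 69800 × 10^-3 km = 69.8
  16.2 km → 16.2
Sum: 3.47 + 657 + 69.8 + 16.2 = 746.47

746.47 km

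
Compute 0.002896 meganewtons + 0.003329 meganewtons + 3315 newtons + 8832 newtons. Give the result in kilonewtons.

In kilonewtons:
  0.002896 meganewtons = 0.002896 × 10^3 kilonewtons = 2.896
  0.003329 meganewtons = 0.003329 × 10^3 kilonewtons = 3.329
  3315 newtons = 3315 × 10^-3 kilonewtons = 3.315
  8832 newtons = 8832 × 10^-3 kilonewtons = 8.832
Sum: 2.896 + 3.329 + 3.315 + 8.832 = 18.372

18.372 kilonewtons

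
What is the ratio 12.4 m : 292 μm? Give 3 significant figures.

(12.4) / (292 × 10⁻⁶) = 0.04247 × 10⁶

42500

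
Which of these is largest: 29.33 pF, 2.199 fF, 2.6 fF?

29.33 pF = 0.00000000002933 F
2.199 fF = 0.000000000000002199 F
2.6 fF = 0.0000000000000026 F

29.33 pF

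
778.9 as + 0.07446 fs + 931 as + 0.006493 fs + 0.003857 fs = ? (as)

1794.71 as

In as:
  778.9 as → 778.9
  0.07446 fs = 0.07446 × 10³ as = 74.46
  931 as → 931
  0.006493 fs = 0.006493 × 10³ as = 6.493
  0.003857 fs = 0.003857 × 10³ as = 3.857
Sum: 778.9 + 74.46 + 931 + 6.493 + 3.857 = 1794.71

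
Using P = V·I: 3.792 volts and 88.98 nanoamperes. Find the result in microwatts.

3.792 × 88.98 × 10⁻⁹ = 337.41216 × 10⁻⁹ W

0.33741216 microwatts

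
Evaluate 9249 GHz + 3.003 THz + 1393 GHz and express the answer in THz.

13.645 THz

In THz:
  9249 GHz = 9249 × 10^-3 THz = 9.249
  3.003 THz → 3.003
  1393 GHz = 1393 × 10^-3 THz = 1.393
Sum: 9.249 + 3.003 + 1.393 = 13.645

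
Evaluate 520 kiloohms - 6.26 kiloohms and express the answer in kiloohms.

In kiloohms:
  520 kiloohms → 520
  6.26 kiloohms → 6.26
Difference: 520 - 6.26 = 513.74

513.74 kiloohms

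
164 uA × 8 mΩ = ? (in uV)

1.312 uV

164e-6 × 8e-3 = 1312e-9 V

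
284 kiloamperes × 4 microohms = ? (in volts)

284e3 × 4e-6 = 1136e-3 V

1.136 volts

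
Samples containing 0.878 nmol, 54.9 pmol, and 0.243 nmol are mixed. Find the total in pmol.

In pmol:
  0.878 nmol = 0.878e3 pmol = 878
  54.9 pmol → 54.9
  0.243 nmol = 0.243e3 pmol = 243
Sum: 878 + 54.9 + 243 = 1175.9

1175.9 pmol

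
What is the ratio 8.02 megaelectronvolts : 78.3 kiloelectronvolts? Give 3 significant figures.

(8.02e6) / (78.3e3) = 0.1024e3

102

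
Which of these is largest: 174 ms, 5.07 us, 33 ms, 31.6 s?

31.6 s

174 ms = 0.174 s
5.07 us = 0.00000507 s
33 ms = 0.033 s
31.6 s = 31.6 s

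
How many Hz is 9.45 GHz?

9450000000 Hz

giga = 10⁹, (no prefix) = 10⁰; factor is 10⁹.
9.45 × 10⁹ = 9450000000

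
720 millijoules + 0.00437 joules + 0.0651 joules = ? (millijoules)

In millijoules:
  720 millijoules → 720
  0.00437 joules = 0.00437 × 10^3 millijoules = 4.37
  0.0651 joules = 0.0651 × 10^3 millijoules = 65.1
Sum: 720 + 4.37 + 65.1 = 789.47

789.47 millijoules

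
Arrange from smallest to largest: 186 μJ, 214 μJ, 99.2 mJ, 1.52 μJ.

186 μJ = 0.000186 J
214 μJ = 0.000214 J
99.2 mJ = 0.0992 J
1.52 μJ = 0.00000152 J

1.52 μJ < 186 μJ < 214 μJ < 99.2 mJ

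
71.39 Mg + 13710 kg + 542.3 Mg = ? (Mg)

627.4 Mg

In Mg:
  71.39 Mg → 71.39
  13710 kg = 13710 × 10^-3 Mg = 13.71
  542.3 Mg → 542.3
Sum: 71.39 + 13.71 + 542.3 = 627.4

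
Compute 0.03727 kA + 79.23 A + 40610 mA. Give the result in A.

In A:
  0.03727 kA = 0.03727 × 10^3 A = 37.27
  79.23 A → 79.23
  40610 mA = 40610 × 10^-3 A = 40.61
Sum: 37.27 + 79.23 + 40.61 = 157.11

157.11 A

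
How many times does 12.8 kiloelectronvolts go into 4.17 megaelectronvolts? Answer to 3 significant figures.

326

(4.17 × 10^6) / (12.8 × 10^3) = 0.3258 × 10^3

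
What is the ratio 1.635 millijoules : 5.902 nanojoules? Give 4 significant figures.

277000

(1.635e-3) / (5.902e-9) = 0.27702e6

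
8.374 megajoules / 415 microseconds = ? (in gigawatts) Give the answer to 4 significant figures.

20.18 gigawatts

(8.374 × 10^6) / (415 × 10^-6) = 0.0201783 × 10^12 W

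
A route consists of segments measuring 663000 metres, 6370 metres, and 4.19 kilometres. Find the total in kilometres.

In kilometres:
  663000 metres = 663000e-3 kilometres = 663
  6370 metres = 6370e-3 kilometres = 6.37
  4.19 kilometres → 4.19
Sum: 663 + 6.37 + 4.19 = 673.56

673.56 kilometres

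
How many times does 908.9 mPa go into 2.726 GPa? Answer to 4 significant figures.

(2.726 × 10^9) / (908.9 × 10^-3) = 0.0029992 × 10^12

2999000000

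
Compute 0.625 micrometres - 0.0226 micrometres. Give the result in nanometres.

In nanometres:
  0.625 micrometres = 0.625 × 10^3 nanometres = 625
  0.0226 micrometres = 0.0226 × 10^3 nanometres = 22.6
Difference: 625 - 22.6 = 602.4

602.4 nanometres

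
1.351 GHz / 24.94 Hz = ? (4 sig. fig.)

54170000

(1.351e9) / (24.94) = 0.05417e9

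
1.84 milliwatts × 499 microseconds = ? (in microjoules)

0.91816 microjoules

1.84 × 10^-3 × 499 × 10^-6 = 918.16 × 10^-9 J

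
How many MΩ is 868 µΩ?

micro = 1e-6, mega = 1e6; factor is 1e-12.
868 × 1e-12 = 0.000000000868

0.000000000868 MΩ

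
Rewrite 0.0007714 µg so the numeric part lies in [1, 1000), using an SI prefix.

= 771.4 × 10⁻¹² g; 10⁻¹² is pico.

771.4 pg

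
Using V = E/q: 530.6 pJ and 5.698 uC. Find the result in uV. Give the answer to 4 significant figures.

93.12 uV

(530.6 × 10^-12) / (5.698 × 10^-6) = 93.1204 × 10^-6 V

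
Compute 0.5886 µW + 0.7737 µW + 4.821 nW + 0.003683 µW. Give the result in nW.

In nW:
  0.5886 µW = 0.5886 × 10^3 nW = 588.6
  0.7737 µW = 0.7737 × 10^3 nW = 773.7
  4.821 nW → 4.821
  0.003683 µW = 0.003683 × 10^3 nW = 3.683
Sum: 588.6 + 773.7 + 4.821 + 3.683 = 1370.804

1370.804 nW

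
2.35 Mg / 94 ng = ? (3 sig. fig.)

(2.35 × 10^6) / (94 × 10^-9) = 0.025 × 10^15

25000000000000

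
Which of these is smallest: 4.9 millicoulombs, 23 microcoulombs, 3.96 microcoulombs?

3.96 microcoulombs

4.9 millicoulombs = 0.0049 coulombs
23 microcoulombs = 0.000023 coulombs
3.96 microcoulombs = 0.00000396 coulombs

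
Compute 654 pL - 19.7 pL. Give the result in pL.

634.3 pL

In pL:
  654 pL → 654
  19.7 pL → 19.7
Difference: 654 - 19.7 = 634.3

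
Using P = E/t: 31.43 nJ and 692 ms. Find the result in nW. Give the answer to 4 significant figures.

45.42 nW

(31.43 × 10⁻⁹) / (692 × 10⁻³) = 0.0454191 × 10⁻⁶ W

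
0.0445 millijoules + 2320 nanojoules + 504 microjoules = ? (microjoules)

550.82 microjoules

In microjoules:
  0.0445 millijoules = 0.0445 × 10³ microjoules = 44.5
  2320 nanojoules = 2320 × 10⁻³ microjoules = 2.32
  504 microjoules → 504
Sum: 44.5 + 2.32 + 504 = 550.82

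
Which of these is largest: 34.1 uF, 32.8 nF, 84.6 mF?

84.6 mF

34.1 uF = 0.0000341 F
32.8 nF = 0.0000000328 F
84.6 mF = 0.0846 F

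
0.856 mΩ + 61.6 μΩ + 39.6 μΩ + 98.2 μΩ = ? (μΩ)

In μΩ:
  0.856 mΩ = 0.856 × 10^3 μΩ = 856
  61.6 μΩ → 61.6
  39.6 μΩ → 39.6
  98.2 μΩ → 98.2
Sum: 856 + 61.6 + 39.6 + 98.2 = 1055.4

1055.4 μΩ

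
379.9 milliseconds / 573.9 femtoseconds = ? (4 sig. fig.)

(379.9 × 10^-3) / (573.9 × 10^-15) = 0.66196 × 10^12

662000000000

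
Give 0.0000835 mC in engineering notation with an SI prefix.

83.5 nC

= 83.5 × 10^-9 C; 10^-9 is nano.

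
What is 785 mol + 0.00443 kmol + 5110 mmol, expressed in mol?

In mol:
  785 mol → 785
  0.00443 kmol = 0.00443 × 10^3 mol = 4.43
  5110 mmol = 5110 × 10^-3 mol = 5.11
Sum: 785 + 4.43 + 5.11 = 794.54

794.54 mol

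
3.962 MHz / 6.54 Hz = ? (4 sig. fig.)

605800

(3.962e6) / (6.54) = 0.60581e6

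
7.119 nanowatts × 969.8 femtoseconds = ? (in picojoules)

7.119e-9 × 969.8e-15 = 6904.0062e-24 J

0.0000000069040062 picojoules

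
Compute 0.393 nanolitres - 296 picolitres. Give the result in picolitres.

In picolitres:
  0.393 nanolitres = 0.393 × 10^3 picolitres = 393
  296 picolitres → 296
Difference: 393 - 296 = 97

97 picolitres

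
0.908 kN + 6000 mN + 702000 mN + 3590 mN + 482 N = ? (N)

2101.59 N

In N:
  0.908 kN = 0.908 × 10³ N = 908
  6000 mN = 6000 × 10⁻³ N = 6
  702000 mN = 702000 × 10⁻³ N = 702
  3590 mN = 3590 × 10⁻³ N = 3.59
  482 N → 482
Sum: 908 + 6 + 702 + 3.59 + 482 = 2101.59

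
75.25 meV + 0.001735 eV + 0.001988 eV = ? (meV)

78.973 meV

In meV:
  75.25 meV → 75.25
  0.001735 eV = 0.001735e3 meV = 1.735
  0.001988 eV = 0.001988e3 meV = 1.988
Sum: 75.25 + 1.735 + 1.988 = 78.973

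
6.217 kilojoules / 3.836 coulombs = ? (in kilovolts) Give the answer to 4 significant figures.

1.621 kilovolts

(6.217 × 10³) / (3.836) = 1.6207 × 10³ V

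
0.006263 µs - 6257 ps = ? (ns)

0.006 ns

In ns:
  0.006263 µs = 0.006263 × 10³ ns = 6.263
  6257 ps = 6257 × 10⁻³ ns = 6.257
Difference: 6.263 - 6.257 = 0.006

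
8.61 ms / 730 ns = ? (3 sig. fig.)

11800

(8.61 × 10⁻³) / (730 × 10⁻⁹) = 0.01179 × 10⁶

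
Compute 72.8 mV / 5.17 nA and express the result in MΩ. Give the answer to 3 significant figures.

14.1 MΩ

(72.8 × 10^-3) / (5.17 × 10^-9) = 14.081 × 10^6 Ω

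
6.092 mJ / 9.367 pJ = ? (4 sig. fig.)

(6.092 × 10^-3) / (9.367 × 10^-12) = 0.65037 × 10^9

650400000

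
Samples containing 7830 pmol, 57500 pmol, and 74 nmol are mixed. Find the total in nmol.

In nmol:
  7830 pmol = 7830 × 10⁻³ nmol = 7.83
  57500 pmol = 57500 × 10⁻³ nmol = 57.5
  74 nmol → 74
Sum: 7.83 + 57.5 + 74 = 139.33

139.33 nmol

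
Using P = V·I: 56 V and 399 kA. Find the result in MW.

22.344 MW

56 × 399e3 = 22344e3 W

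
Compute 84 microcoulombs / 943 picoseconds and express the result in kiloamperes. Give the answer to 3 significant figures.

(84 × 10⁻⁶) / (943 × 10⁻¹²) = 0.089077 × 10⁶ A

89.1 kiloamperes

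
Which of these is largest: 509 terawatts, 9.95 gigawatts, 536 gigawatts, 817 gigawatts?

509 terawatts = 509000000000000 watts
9.95 gigawatts = 9950000000 watts
536 gigawatts = 536000000000 watts
817 gigawatts = 817000000000 watts

509 terawatts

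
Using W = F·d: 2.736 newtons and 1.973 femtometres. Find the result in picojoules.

2.736 × 1.973e-15 = 5.398128e-15 J

0.005398128 picojoules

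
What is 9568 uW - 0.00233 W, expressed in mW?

In mW:
  9568 uW = 9568e-3 mW = 9.568
  0.00233 W = 0.00233e3 mW = 2.33
Difference: 9.568 - 2.33 = 7.238

7.238 mW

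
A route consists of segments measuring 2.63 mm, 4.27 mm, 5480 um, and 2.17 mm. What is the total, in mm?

In mm:
  2.63 mm → 2.63
  4.27 mm → 4.27
  5480 um = 5480e-3 mm = 5.48
  2.17 mm → 2.17
Sum: 2.63 + 4.27 + 5.48 + 2.17 = 14.55

14.55 mm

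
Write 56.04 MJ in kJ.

mega = 1e6, kilo = 1e3; factor is 1e3.
56.04 × 1e3 = 56040

56040 kJ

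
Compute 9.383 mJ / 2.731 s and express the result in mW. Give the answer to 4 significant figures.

(9.383e-3) / (2.731) = 3.43574e-3 W

3.436 mW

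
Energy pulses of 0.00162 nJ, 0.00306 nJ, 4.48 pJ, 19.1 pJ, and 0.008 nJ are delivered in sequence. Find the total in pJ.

In pJ:
  0.00162 nJ = 0.00162e3 pJ = 1.62
  0.00306 nJ = 0.00306e3 pJ = 3.06
  4.48 pJ → 4.48
  19.1 pJ → 19.1
  0.008 nJ = 0.008e3 pJ = 8
Sum: 1.62 + 3.06 + 4.48 + 19.1 + 8 = 36.26

36.26 pJ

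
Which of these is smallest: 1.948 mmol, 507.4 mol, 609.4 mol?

1.948 mmol

1.948 mmol = 0.001948 mol
507.4 mol = 507.4 mol
609.4 mol = 609.4 mol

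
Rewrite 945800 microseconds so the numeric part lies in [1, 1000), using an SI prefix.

= 945.8 × 10^-3 seconds; 10^-3 is milli.

945.8 milliseconds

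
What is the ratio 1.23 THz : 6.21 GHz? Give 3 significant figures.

(1.23 × 10^12) / (6.21 × 10^9) = 0.1981 × 10^3

198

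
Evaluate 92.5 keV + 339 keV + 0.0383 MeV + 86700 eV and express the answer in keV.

556.5 keV

In keV:
  92.5 keV → 92.5
  339 keV → 339
  0.0383 MeV = 0.0383e3 keV = 38.3
  86700 eV = 86700e-3 keV = 86.7
Sum: 92.5 + 339 + 38.3 + 86.7 = 556.5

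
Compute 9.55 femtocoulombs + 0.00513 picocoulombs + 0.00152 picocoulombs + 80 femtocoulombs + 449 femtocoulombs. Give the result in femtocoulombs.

545.2 femtocoulombs

In femtocoulombs:
  9.55 femtocoulombs → 9.55
  0.00513 picocoulombs = 0.00513e3 femtocoulombs = 5.13
  0.00152 picocoulombs = 0.00152e3 femtocoulombs = 1.52
  80 femtocoulombs → 80
  449 femtocoulombs → 449
Sum: 9.55 + 5.13 + 1.52 + 80 + 449 = 545.2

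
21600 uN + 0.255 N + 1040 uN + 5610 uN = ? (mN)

283.25 mN

In mN:
  21600 uN = 21600 × 10^-3 mN = 21.6
  0.255 N = 0.255 × 10^3 mN = 255
  1040 uN = 1040 × 10^-3 mN = 1.04
  5610 uN = 5610 × 10^-3 mN = 5.61
Sum: 21.6 + 255 + 1.04 + 5.61 = 283.25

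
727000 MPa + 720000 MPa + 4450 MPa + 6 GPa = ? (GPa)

1457.45 GPa

In GPa:
  727000 MPa = 727000 × 10⁻³ GPa = 727
  720000 MPa = 720000 × 10⁻³ GPa = 720
  4450 MPa = 4450 × 10⁻³ GPa = 4.45
  6 GPa → 6
Sum: 727 + 720 + 4.45 + 6 = 1457.45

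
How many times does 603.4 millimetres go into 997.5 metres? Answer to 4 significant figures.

(997.5) / (603.4 × 10^-3) = 1.6531 × 10^3

1653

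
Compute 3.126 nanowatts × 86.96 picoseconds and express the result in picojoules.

0.00000027183696 picojoules

3.126e-9 × 86.96e-12 = 271.83696e-21 J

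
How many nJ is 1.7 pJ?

0.0017 nJ

pico = 1e-12, nano = 1e-9; factor is 1e-3.
1.7 × 1e-3 = 0.0017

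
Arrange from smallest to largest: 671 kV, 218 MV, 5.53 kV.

5.53 kV < 671 kV < 218 MV

671 kV = 671000 V
218 MV = 218000000 V
5.53 kV = 5530 V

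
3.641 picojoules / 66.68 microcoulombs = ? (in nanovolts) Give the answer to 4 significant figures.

54.60 nanovolts

(3.641 × 10^-12) / (66.68 × 10^-6) = 0.0546041 × 10^-6 V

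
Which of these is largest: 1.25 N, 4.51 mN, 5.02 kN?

5.02 kN

1.25 N = 1.25 N
4.51 mN = 0.00451 N
5.02 kN = 5020 N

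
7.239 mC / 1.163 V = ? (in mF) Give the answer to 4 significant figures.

(7.239 × 10^-3) / (1.163) = 6.22442 × 10^-3 F

6.224 mF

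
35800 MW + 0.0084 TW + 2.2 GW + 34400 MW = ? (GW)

In GW:
  35800 MW = 35800e-3 GW = 35.8
  0.0084 TW = 0.0084e3 GW = 8.4
  2.2 GW → 2.2
  34400 MW = 34400e-3 GW = 34.4
Sum: 35.8 + 8.4 + 2.2 + 34.4 = 80.8

80.8 GW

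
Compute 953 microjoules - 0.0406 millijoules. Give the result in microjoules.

912.4 microjoules

In microjoules:
  953 microjoules → 953
  0.0406 millijoules = 0.0406 × 10^3 microjoules = 40.6
Difference: 953 - 40.6 = 912.4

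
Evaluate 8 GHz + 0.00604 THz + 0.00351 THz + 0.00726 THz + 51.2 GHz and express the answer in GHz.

In GHz:
  8 GHz → 8
  0.00604 THz = 0.00604 × 10^3 GHz = 6.04
  0.00351 THz = 0.00351 × 10^3 GHz = 3.51
  0.00726 THz = 0.00726 × 10^3 GHz = 7.26
  51.2 GHz → 51.2
Sum: 8 + 6.04 + 3.51 + 7.26 + 51.2 = 76.01

76.01 GHz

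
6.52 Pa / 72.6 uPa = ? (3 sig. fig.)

89800

(6.52) / (72.6 × 10^-6) = 0.08981 × 10^6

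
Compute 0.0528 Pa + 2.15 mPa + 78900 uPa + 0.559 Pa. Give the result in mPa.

692.85 mPa

In mPa:
  0.0528 Pa = 0.0528e3 mPa = 52.8
  2.15 mPa → 2.15
  78900 uPa = 78900e-3 mPa = 78.9
  0.559 Pa = 0.559e3 mPa = 559
Sum: 52.8 + 2.15 + 78.9 + 559 = 692.85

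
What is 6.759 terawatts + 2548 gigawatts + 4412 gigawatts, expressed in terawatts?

In terawatts:
  6.759 terawatts → 6.759
  2548 gigawatts = 2548e-3 terawatts = 2.548
  4412 gigawatts = 4412e-3 terawatts = 4.412
Sum: 6.759 + 2.548 + 4.412 = 13.719

13.719 terawatts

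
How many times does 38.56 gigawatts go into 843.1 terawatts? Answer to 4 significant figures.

21860

(843.1 × 10^12) / (38.56 × 10^9) = 21.865 × 10^3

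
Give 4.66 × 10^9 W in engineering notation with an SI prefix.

4.66 GW

= 4.66 × 10^9 W; 10^9 is giga.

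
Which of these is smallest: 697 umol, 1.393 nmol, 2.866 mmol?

697 umol = 0.000697 mol
1.393 nmol = 0.000000001393 mol
2.866 mmol = 0.002866 mol

1.393 nmol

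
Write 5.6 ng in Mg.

nano = 10⁻⁹, mega = 10⁶; factor is 10⁻¹⁵.
5.6 × 10⁻¹⁵ = 0.0000000000000056

0.0000000000000056 Mg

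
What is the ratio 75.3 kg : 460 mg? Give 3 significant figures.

164000

(75.3 × 10³) / (460 × 10⁻³) = 0.1637 × 10⁶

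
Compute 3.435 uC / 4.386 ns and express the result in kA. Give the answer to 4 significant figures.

(3.435 × 10⁻⁶) / (4.386 × 10⁻⁹) = 0.783174 × 10³ A

0.7832 kA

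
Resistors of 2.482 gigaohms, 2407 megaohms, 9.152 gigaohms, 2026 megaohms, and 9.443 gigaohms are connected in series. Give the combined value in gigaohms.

25.51 gigaohms

In gigaohms:
  2.482 gigaohms → 2.482
  2407 megaohms = 2407 × 10^-3 gigaohms = 2.407
  9.152 gigaohms → 9.152
  2026 megaohms = 2026 × 10^-3 gigaohms = 2.026
  9.443 gigaohms → 9.443
Sum: 2.482 + 2.407 + 9.152 + 2.026 + 9.443 = 25.51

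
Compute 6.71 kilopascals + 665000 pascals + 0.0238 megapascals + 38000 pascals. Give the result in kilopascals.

733.51 kilopascals

In kilopascals:
  6.71 kilopascals → 6.71
  665000 pascals = 665000e-3 kilopascals = 665
  0.0238 megapascals = 0.0238e3 kilopascals = 23.8
  38000 pascals = 38000e-3 kilopascals = 38
Sum: 6.71 + 665 + 23.8 + 38 = 733.51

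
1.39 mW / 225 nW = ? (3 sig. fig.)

(1.39 × 10⁻³) / (225 × 10⁻⁹) = 0.006178 × 10⁶

6180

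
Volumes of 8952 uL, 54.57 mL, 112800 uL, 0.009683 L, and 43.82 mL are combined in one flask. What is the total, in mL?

In mL:
  8952 uL = 8952 × 10⁻³ mL = 8.952
  54.57 mL → 54.57
  112800 uL = 112800 × 10⁻³ mL = 112.8
  0.009683 L = 0.009683 × 10³ mL = 9.683
  43.82 mL → 43.82
Sum: 8.952 + 54.57 + 112.8 + 9.683 + 43.82 = 229.825

229.825 mL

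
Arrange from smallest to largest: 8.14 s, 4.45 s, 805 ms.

805 ms < 4.45 s < 8.14 s

8.14 s = 8.14 s
4.45 s = 4.45 s
805 ms = 0.805 s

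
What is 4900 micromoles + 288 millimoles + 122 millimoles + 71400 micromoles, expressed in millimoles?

486.3 millimoles

In millimoles:
  4900 micromoles = 4900e-3 millimoles = 4.9
  288 millimoles → 288
  122 millimoles → 122
  71400 micromoles = 71400e-3 millimoles = 71.4
Sum: 4.9 + 288 + 122 + 71.4 = 486.3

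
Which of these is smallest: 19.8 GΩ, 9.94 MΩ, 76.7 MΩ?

9.94 MΩ

19.8 GΩ = 19800000000 Ω
9.94 MΩ = 9940000 Ω
76.7 MΩ = 76700000 Ω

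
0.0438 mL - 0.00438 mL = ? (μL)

39.42 μL

In μL:
  0.0438 mL = 0.0438 × 10³ μL = 43.8
  0.00438 mL = 0.00438 × 10³ μL = 4.38
Difference: 43.8 - 4.38 = 39.42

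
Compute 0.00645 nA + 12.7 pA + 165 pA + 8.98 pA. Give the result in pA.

193.13 pA

In pA:
  0.00645 nA = 0.00645 × 10³ pA = 6.45
  12.7 pA → 12.7
  165 pA → 165
  8.98 pA → 8.98
Sum: 6.45 + 12.7 + 165 + 8.98 = 193.13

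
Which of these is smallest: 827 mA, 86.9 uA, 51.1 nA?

827 mA = 0.827 A
86.9 uA = 0.0000869 A
51.1 nA = 0.0000000511 A

51.1 nA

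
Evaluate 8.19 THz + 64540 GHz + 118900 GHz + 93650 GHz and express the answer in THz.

In THz:
  8.19 THz → 8.19
  64540 GHz = 64540e-3 THz = 64.54
  118900 GHz = 118900e-3 THz = 118.9
  93650 GHz = 93650e-3 THz = 93.65
Sum: 8.19 + 64.54 + 118.9 + 93.65 = 285.28

285.28 THz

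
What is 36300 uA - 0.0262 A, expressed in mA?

10.1 mA

In mA:
  36300 uA = 36300 × 10⁻³ mA = 36.3
  0.0262 A = 0.0262 × 10³ mA = 26.2
Difference: 36.3 - 26.2 = 10.1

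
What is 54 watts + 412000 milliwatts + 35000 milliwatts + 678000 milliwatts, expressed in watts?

In watts:
  54 watts → 54
  412000 milliwatts = 412000e-3 watts = 412
  35000 milliwatts = 35000e-3 watts = 35
  678000 milliwatts = 678000e-3 watts = 678
Sum: 54 + 412 + 35 + 678 = 1179

1179 watts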